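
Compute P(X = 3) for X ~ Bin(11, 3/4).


P(X=3) = C(11,3) * p^3 * (1-p)^8
= 165 * 27/64 * 1/65536
= 4455/4194304

4455/4194304


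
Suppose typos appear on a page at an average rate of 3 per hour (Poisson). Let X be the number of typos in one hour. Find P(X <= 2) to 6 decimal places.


P(X<=2) = e^(-3)*3^0/0! + e^(-3)*3^1/1! + e^(-3)*3^2/2!
≈ 0.0497870684 + 0.1493612051 + 0.2240418077
= 0.4231900812
≈ 0.423190

0.423190


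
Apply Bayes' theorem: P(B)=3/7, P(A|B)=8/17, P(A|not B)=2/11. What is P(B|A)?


P(A) = P(A|B)P(B) + P(A|B')P(B') = 8/17*3/7 + 2/11*4/7 = 400/1309
P(B|A) = P(A|B)P(B)/P(A) = (24/119)/(400/1309) = 33/50

33/50


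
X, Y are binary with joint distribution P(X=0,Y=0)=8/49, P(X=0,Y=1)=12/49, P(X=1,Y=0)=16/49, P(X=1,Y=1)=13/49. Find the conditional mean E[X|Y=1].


P(Y=1) = 25/49
E[X|Y=1] = (0*12 + 1*13)/25 = 13/25

13/25


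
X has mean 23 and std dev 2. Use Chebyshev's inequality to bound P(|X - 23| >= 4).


k = 4/2 = 2
Chebyshev: P(|X-mu| >= k*sigma) <= 1/k^2 = 1/2^2 = 1/4

1/4


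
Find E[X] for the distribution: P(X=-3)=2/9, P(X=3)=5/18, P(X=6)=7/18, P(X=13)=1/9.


E[X] = sum(x * P(x))
= -3*2/9 + 3*5/18 + 6*7/18 + 13*1/9
= 71/18

71/18


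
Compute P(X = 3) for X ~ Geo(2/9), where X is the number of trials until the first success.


P(X=3) = (1-p)^2 * p = (7/9)^2 * 2/9
= 49/81 * 2/9 = 98/729

98/729


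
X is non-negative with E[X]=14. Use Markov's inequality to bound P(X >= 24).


Markov: P(X >= a) <= E[X]/a
P(X >= 24) <= 14/24 = 7/12

7/12


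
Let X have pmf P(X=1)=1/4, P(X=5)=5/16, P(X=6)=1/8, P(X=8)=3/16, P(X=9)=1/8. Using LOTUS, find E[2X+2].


E[2X+2] = sum(g(x)*P(x))
= 4*1/4 + 12*5/16 + 14*1/8 + 18*3/16 + 20*1/8
= 99/8

99/8


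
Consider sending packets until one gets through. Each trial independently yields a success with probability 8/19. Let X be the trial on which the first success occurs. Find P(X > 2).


P(X > 2) = P(first 2 trials all fail) = (1-p)^2 = (11/19)^2 = 121/361

121/361


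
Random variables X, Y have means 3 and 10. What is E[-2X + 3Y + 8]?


E[-2X + 3Y + 8] = -2*E[X] + 3*E[Y] + 8
= (-2)*(3) + (3)*(10) + (8)
= -6 + 30 + 8 = 32

32


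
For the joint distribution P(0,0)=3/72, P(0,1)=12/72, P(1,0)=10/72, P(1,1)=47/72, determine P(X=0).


P(X=0) = P(0,0)+P(0,1) = 3/72 + 12/72 = 15/72 = 5/24

5/24


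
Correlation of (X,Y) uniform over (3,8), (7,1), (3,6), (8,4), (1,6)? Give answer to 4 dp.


Cov(X,Y) = -4.6000, Var(X) = 7.0400, Var(Y) = 5.6000
rho = Cov/(sqrt(VarX)*sqrt(VarY)) = -0.7326

-0.7326


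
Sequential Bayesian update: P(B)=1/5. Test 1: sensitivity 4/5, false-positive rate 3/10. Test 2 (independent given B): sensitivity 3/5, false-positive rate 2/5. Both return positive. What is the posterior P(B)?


After test 1: P(+) = 4/5*1/5 + 3/10*4/5 = 2/5
P(B|+) = (4/25)/(2/5) = 2/5
After test 2 (use post1 as new prior): P(+) = 3/5*2/5 + 2/5*3/5 = 12/25
P(B|+,+) = (6/25)/(12/25) = 1/2

1/2


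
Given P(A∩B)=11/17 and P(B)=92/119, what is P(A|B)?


P(A|B) = P(A∩B)/P(B) = (77/119)/(92/119) = 77/92

77/92


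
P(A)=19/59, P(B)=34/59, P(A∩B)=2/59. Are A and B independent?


P(A)*P(B) = 19/59*34/59 = 646/3481
P(A∩B) = 2/59 != 646/3481, so not independent

No, A and B are not independent


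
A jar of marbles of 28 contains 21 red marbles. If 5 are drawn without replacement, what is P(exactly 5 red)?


P(X=5) = C(21,5)*C(7,0) / C(28,5)
= 20349*1 / 98280
= 20349/98280 = 323/1560

323/1560


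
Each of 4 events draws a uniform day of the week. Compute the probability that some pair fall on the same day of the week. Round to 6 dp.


P(all different) = prod((7-i)/7 for i=0..3) = 0.349854
P(at least one match) = 1 - 0.349854 = 0.650146

0.650146


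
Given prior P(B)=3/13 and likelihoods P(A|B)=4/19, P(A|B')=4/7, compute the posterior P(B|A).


P(A) = P(A|B)P(B) + P(A|B')P(B') = 4/19*3/13 + 4/7*10/13 = 844/1729
P(B|A) = P(A|B)P(B)/P(A) = (12/247)/(844/1729) = 21/211

21/211


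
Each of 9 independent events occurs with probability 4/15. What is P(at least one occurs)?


P(at least one) = 1 - P(none)
P(none) = (1 - 4/15)^9 = (11/15)^9 = 2357947691/38443359375
P(at least one) = 1 - 2357947691/38443359375 = 36085411684/38443359375

36085411684/38443359375


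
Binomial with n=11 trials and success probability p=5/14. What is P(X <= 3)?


P(X<=3) = P(X=0) + P(X=1) + P(X=2) + P(X=3)
= 31381059609/4049565169664 + 191773142055/4049565169664 + 532703172375/4049565169664 + 887838620625/4049565169664
= 205461999333/506195646208

205461999333/506195646208


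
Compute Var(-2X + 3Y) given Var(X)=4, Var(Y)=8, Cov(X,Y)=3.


Var(-2X + 3Y) = (-2)^2*Var(X) + 3^2*Var(Y) + 2*(-2)*3*Cov(X,Y)
= 4*4 + 9*8 - 12*3
= 16 + 72 - 36 = 52

52


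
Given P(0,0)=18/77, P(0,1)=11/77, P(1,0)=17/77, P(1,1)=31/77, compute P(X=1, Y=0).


Read from table: P(X=1, Y=0) = 17/77

17/77


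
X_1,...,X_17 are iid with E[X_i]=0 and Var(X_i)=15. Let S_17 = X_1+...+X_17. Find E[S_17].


E[S_n] = n*E[X_1] = 17*0 = 0

0


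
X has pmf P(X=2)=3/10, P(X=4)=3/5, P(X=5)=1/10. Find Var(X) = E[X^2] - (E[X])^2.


E[X] = 7/2, E[X^2] = 133/10
Var(X) = E[X^2] - (E[X])^2 = 133/10 - (7/2)^2 = 21/20

21/20


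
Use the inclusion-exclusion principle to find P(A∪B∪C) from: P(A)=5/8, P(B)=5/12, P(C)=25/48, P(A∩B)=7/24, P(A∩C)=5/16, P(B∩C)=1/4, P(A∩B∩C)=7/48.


P(A∪B∪C) = P(A)+P(B)+P(C) - P(AB)-P(AC)-P(BC) + P(ABC)
= 5/8+5/12+25/48 - 7/24-5/16-1/4 + 7/48
= 41/48

41/48


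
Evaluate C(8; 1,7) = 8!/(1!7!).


8! = 40320
Denominator: 1!=1 * 7!=5040
Coefficient = 40320 / 5040 = 8

8


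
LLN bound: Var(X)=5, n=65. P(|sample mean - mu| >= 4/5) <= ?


Var(Xbar) = Var(X)/n = 5/65
Chebyshev: P(|Xbar-mu| >= 4/5) <= Var(Xbar)/(4/5)^2 = (1/13)/(16/25) = 25/208

25/208


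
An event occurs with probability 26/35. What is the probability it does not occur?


P(A') = 1 - P(A) = 1 - 26/35 = 9/35

9/35


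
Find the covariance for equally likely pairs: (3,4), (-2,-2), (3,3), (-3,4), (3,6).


E[X]=4/5, E[Y]=3, E[XY]=31/5
Cov(X,Y) = E[XY] - E[X]E[Y] = 31/5 - 4/5*3 = 19/5

19/5


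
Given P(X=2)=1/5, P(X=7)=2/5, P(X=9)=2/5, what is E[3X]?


E[3X] = sum(g(x)*P(x))
= 6*1/5 + 21*2/5 + 27*2/5
= 102/5

102/5


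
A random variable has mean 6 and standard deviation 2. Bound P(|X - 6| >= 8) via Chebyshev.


k = 8/2 = 4
Chebyshev: P(|X-mu| >= k*sigma) <= 1/k^2 = 1/4^2 = 1/16

1/16


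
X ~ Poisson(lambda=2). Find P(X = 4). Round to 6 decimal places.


P(X=4) = e^(-2) * 2^4 / 4!
≈ 0.1353352832 * 16 / 24
≈ 0.090224

0.090224


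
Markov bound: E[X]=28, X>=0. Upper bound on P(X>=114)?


Markov: P(X >= a) <= E[X]/a
P(X >= 114) <= 28/114 = 14/57

14/57


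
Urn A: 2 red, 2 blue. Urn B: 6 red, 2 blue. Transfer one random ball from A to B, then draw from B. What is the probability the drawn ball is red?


P(transfer red) = 2/4 = 1/2; P(transfer blue) = 1/2
If red transferred: Urn II has 7 red of 9, so P(red|red moved) = 7/9
If blue transferred: Urn II has 6 red of 9, so P(red|blue moved) = 2/3
By total probability: P(red) = 1/2*7/9 + 1/2*2/3 = 13/18

13/18


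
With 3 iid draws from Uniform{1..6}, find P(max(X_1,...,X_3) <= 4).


P(max <= 4) = P(all X_i <= 4) = (P(X_1 <= 4))^3
= (4/6)^3 = (2/3)^3 = 8/27

8/27


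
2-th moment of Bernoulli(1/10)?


For Bernoulli: X in {0,1}
E[X^2] = 0^2*(1-1/10) + 1^2*1/10 = 1/10

1/10


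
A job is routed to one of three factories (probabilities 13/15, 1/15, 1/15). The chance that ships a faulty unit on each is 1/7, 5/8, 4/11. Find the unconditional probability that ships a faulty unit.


P(A) = P(A|B1)P(B1) + P(A|B2)P(B2) + P(A|B3)P(B3)
= 1/7*13/15 + 5/8*1/15 + 4/11*1/15
= 13/105 + 1/24 + 4/165 = 1753/9240

1753/9240


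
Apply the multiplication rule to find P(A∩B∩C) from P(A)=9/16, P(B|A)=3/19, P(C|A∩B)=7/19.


P(A∩B∩C) = P(A) * P(B|A) * P(C|A∩B)
= 9/16 * 3/19 * 7/19
= 27/304 * 7/19 = 189/5776

189/5776


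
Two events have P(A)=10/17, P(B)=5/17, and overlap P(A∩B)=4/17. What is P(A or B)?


P(A∪B) = P(A) + P(B) - P(A∩B)
= 10/17 + 5/17 - 4/17 = 11/17

11/17


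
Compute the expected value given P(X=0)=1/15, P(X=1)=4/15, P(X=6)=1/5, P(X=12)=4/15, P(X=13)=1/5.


E[X] = sum(x * P(x))
= 0*1/15 + 1*4/15 + 6*1/5 + 12*4/15 + 13*1/5
= 109/15

109/15


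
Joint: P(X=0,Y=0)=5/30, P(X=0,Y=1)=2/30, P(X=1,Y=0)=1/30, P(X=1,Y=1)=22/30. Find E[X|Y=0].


P(Y=0) = 6/30
E[X|Y=0] = (0*5 + 1*1)/6 = 1/6

1/6


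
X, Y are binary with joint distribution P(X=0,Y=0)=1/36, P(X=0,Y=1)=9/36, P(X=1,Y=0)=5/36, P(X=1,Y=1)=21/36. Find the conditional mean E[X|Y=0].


P(Y=0) = 6/36
E[X|Y=0] = (0*1 + 1*5)/6 = 5/6

5/6


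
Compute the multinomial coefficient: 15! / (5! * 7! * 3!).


15! = 1307674368000
Denominator: 5!=120 * 7!=5040 * 3!=6
Coefficient = 1307674368000 / 3628800 = 360360

360360


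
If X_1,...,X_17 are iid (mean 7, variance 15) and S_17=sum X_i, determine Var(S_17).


By independence, Var(S_n) = n*Var(X_1) = 17*15 = 255

255


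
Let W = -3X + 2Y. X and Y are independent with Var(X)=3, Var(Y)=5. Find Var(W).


Independence => Cov(X,Y)=0
Var(-3X + 2Y) = (-3)^2*Var(X) + 2^2*Var(Y)
= 9*3 + 4*5 = 47

47


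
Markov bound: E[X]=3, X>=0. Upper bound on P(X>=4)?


Markov: P(X >= a) <= E[X]/a
P(X >= 4) <= 3/4

3/4


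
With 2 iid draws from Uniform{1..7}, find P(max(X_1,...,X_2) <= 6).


P(max <= 6) = P(all X_i <= 6) = (P(X_1 <= 6))^2
= (6/7)^2 = 36/49

36/49


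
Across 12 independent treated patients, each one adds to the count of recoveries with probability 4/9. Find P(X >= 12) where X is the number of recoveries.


P(X>=12) = P(X=12)
= 16777216/282429536481
= 16777216/282429536481

16777216/282429536481


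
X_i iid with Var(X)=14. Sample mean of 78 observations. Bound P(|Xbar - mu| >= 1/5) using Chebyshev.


Var(Xbar) = Var(X)/n = 14/78
Chebyshev: P(|Xbar-mu| >= 1/5) <= Var(Xbar)/(1/5)^2 = (7/39)/(1/25) = 175/39
Bound exceeds 1, so trivial bound: 1

1


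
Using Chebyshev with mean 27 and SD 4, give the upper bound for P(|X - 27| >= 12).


k = 12/4 = 3
Chebyshev: P(|X-mu| >= k*sigma) <= 1/k^2 = 1/3^2 = 1/9

1/9


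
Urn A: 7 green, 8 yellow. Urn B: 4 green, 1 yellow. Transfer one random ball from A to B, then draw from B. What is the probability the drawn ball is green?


P(transfer green) = 7/15; P(transfer yellow) = 8/15
If green transferred: Urn II has 5 green of 6, so P(green|green moved) = 5/6
If yellow transferred: Urn II has 4 green of 6, so P(green|yellow moved) = 2/3
By total probability: P(green) = 7/15*5/6 + 8/15*2/3 = 67/90

67/90


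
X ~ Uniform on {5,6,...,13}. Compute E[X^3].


E[X^3] = (1/9) * sum(x^3 for x=5..13)
= 8181/9 = 909

909


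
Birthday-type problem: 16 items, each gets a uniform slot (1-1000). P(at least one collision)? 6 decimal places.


P(all different) = prod((1000-i)/1000 for i=0..15) = 0.886366
P(at least one match) = 1 - 0.886366 = 0.113634

0.113634


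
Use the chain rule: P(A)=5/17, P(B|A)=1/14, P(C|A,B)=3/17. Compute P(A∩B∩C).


P(A∩B∩C) = P(A) * P(B|A) * P(C|A∩B)
= 5/17 * 1/14 * 3/17
= 5/238 * 3/17 = 15/4046

15/4046


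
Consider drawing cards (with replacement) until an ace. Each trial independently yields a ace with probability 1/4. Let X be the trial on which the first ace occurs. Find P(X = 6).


P(X=6) = (1-p)^5 * p = (3/4)^5 * 1/4
= 243/1024 * 1/4 = 243/4096

243/4096


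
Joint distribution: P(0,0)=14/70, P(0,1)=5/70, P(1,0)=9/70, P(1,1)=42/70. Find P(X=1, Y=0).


Read from table: P(X=1, Y=0) = 9/70

9/70


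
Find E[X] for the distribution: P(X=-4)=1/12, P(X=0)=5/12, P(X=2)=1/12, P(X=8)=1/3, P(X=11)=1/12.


E[X] = sum(x * P(x))
= -4*1/12 + 0*5/12 + 2*1/12 + 8*1/3 + 11*1/12
= 41/12

41/12


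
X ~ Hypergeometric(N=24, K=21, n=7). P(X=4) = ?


P(X=4) = C(21,4)*C(3,3) / C(24,7)
= 5985*1 / 346104
= 5985/346104 = 35/2024

35/2024


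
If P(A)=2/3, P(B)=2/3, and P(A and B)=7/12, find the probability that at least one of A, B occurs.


P(A∪B) = P(A) + P(B) - P(A∩B)
= 2/3 + 2/3 - 7/12 = 3/4

3/4


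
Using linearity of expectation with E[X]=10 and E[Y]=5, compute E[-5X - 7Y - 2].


E[-5X - 7Y - 2] = -5*E[X] - 7*E[Y] - 2
= (-5)*(10) + (-7)*(5) + (-2)
= -50 - 35 - 2 = -87

-87


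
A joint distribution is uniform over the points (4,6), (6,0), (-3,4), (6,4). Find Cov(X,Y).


E[X]=13/4, E[Y]=7/2, E[XY]=9
Cov(X,Y) = E[XY] - E[X]E[Y] = 9 - 13/4*7/2 = -19/8

-19/8


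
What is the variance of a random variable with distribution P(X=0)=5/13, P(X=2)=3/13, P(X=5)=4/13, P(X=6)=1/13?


E[X] = 32/13, E[X^2] = 148/13
Var(X) = E[X^2] - (E[X])^2 = 148/13 - (32/13)^2 = 900/169

900/169


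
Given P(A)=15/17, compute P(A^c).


P(A') = 1 - P(A) = 1 - 15/17 = 2/17

2/17


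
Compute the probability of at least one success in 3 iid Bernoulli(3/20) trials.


P(at least one) = 1 - P(none)
P(none) = (1 - 3/20)^3 = (17/20)^3 = 4913/8000
P(at least one) = 1 - 4913/8000 = 3087/8000

3087/8000


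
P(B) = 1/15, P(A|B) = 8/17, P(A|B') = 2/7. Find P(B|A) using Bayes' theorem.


P(A) = P(A|B)P(B) + P(A|B')P(B') = 8/17*1/15 + 2/7*14/15 = 76/255
P(B|A) = P(A|B)P(B)/P(A) = (8/255)/(76/255) = 2/19

2/19


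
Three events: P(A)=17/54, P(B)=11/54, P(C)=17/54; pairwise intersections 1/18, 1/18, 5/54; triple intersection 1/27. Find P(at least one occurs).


P(A∪B∪C) = P(A)+P(B)+P(C) - P(AB)-P(AC)-P(BC) + P(ABC)
= 17/54+11/54+17/54 - 1/18-1/18-5/54 + 1/27
= 2/3

2/3


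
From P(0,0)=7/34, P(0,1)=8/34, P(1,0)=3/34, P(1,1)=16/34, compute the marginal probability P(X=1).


P(X=1) = P(1,0)+P(1,1) = 3/34 + 16/34 = 19/34

19/34


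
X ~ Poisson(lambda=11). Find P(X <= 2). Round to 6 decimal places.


P(X<=2) = e^(-11)*11^0/0! + e^(-11)*11^1/1! + e^(-11)*11^2/2!
≈ 0.0000167017 + 0.0001837187 + 0.0010104529
= 0.0012108733
≈ 0.001211

0.001211


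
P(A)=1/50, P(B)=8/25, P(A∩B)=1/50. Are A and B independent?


P(A)*P(B) = 1/50*8/25 = 4/625
P(A∩B) = 1/50 != 4/625, so not independent

No, A and B are not independent


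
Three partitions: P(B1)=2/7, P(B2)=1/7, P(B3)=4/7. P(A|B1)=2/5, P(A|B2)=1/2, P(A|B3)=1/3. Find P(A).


P(A) = P(A|B1)P(B1) + P(A|B2)P(B2) + P(A|B3)P(B3)
= 2/5*2/7 + 1/2*1/7 + 1/3*4/7
= 4/35 + 1/14 + 4/21 = 79/210

79/210


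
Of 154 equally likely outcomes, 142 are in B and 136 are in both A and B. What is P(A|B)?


P(A|B) = P(A∩B)/P(B) = (136/154)/(142/154) = 136/142 = 68/71

68/71


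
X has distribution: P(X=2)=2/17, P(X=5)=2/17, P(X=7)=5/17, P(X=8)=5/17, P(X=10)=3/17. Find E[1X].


E[1X] = sum(g(x)*P(x))
= 2*2/17 + 5*2/17 + 7*5/17 + 8*5/17 + 10*3/17
= 7

7


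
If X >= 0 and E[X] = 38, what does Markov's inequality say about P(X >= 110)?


Markov: P(X >= a) <= E[X]/a
P(X >= 110) <= 38/110 = 19/55

19/55


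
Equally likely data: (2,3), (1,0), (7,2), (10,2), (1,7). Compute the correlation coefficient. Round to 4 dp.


Cov(X,Y) = -2.3600, Var(X) = 13.3600, Var(Y) = 5.3600
rho = Cov/(sqrt(VarX)*sqrt(VarY)) = -0.2789

-0.2789


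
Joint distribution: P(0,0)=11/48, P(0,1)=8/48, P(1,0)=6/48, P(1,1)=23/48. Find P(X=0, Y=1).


Read from table: P(X=0, Y=1) = 8/48 = 1/6

1/6


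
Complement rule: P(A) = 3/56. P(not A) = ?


P(A') = 1 - P(A) = 1 - 3/56 = 53/56

53/56


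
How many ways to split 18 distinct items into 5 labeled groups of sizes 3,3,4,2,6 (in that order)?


18! = 6402373705728000
Denominator: 3!=6 * 3!=6 * 4!=24 * 2!=2 * 6!=720
Coefficient = 6402373705728000 / 1244160 = 5145940800

5145940800


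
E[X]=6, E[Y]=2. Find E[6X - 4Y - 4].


E[6X - 4Y - 4] = 6*E[X] - 4*E[Y] - 4
= (6)*(6) + (-4)*(2) + (-4)
= 36 - 8 - 4 = 24

24


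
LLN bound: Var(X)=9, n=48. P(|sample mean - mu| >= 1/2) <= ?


Var(Xbar) = Var(X)/n = 9/48
Chebyshev: P(|Xbar-mu| >= 1/2) <= Var(Xbar)/(1/2)^2 = (3/16)/(1/4) = 3/4

3/4


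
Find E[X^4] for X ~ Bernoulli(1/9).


For Bernoulli: X in {0,1}
E[X^4] = 0^4*(1-1/9) + 1^4*1/9 = 1/9

1/9


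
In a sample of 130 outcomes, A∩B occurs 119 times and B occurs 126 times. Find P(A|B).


P(A|B) = P(A∩B)/P(B) = (119/130)/(126/130) = 119/126 = 17/18

17/18


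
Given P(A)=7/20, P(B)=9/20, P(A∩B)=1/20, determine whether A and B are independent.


P(A)*P(B) = 7/20*9/20 = 63/400
P(A∩B) = 1/20 != 63/400, so not independent

No, A and B are not independent


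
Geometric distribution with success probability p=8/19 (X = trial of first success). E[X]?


For geometric (trials until first success), E[X] = 1/p = 1/(8/19) = 19/8

19/8


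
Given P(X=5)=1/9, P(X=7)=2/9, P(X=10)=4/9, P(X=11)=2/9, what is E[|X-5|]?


E[|X-5|] = sum(g(x)*P(x))
= 0*1/9 + 2*2/9 + 5*4/9 + 6*2/9
= 4

4


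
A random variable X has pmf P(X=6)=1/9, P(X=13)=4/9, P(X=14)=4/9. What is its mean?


E[X] = sum(x * P(x))
= 6*1/9 + 13*4/9 + 14*4/9
= 38/3

38/3


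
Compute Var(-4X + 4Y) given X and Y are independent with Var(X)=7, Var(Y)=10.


Independence => Cov(X,Y)=0
Var(-4X + 4Y) = (-4)^2*Var(X) + 4^2*Var(Y)
= 16*7 + 16*10 = 272

272


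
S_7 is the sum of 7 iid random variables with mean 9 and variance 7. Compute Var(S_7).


By independence, Var(S_n) = n*Var(X_1) = 7*7 = 49

49


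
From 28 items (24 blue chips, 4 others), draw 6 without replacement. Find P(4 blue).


P(X=4) = C(24,4)*C(4,2) / C(28,6)
= 10626*6 / 376740
= 63756/376740 = 11/65

11/65


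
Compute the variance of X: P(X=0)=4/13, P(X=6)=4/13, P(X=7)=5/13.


E[X] = 59/13, E[X^2] = 389/13
Var(X) = E[X^2] - (E[X])^2 = 389/13 - (59/13)^2 = 1576/169

1576/169


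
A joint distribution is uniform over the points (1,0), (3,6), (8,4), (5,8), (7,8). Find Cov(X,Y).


E[X]=24/5, E[Y]=26/5, E[XY]=146/5
Cov(X,Y) = E[XY] - E[X]E[Y] = 146/5 - 24/5*26/5 = 106/25

106/25


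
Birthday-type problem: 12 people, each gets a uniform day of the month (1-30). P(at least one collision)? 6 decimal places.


P(all different) = prod((30-i)/30 for i=0..11) = 0.077959
P(at least one match) = 1 - 0.077959 = 0.922041

0.922041


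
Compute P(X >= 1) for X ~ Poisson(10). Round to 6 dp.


P(X>=1) = 1 - P(X<=0) = 1 - (e^(-10)*10^0/0!)
≈ 1 - 0.0000453999 = 0.9999546001
≈ 0.999955

0.999955


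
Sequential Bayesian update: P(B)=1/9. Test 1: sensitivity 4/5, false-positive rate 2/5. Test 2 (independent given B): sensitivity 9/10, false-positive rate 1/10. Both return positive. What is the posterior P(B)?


After test 1: P(+) = 4/5*1/9 + 2/5*8/9 = 4/9
P(B|+) = (4/45)/(4/9) = 1/5
After test 2 (use post1 as new prior): P(+) = 9/10*1/5 + 1/10*4/5 = 13/50
P(B|+,+) = (9/50)/(13/50) = 9/13

9/13


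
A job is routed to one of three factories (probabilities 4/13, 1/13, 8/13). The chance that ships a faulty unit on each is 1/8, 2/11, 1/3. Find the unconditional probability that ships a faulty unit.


P(A) = P(A|B1)P(B1) + P(A|B2)P(B2) + P(A|B3)P(B3)
= 1/8*4/13 + 2/11*1/13 + 1/3*8/13
= 1/26 + 2/143 + 8/39 = 17/66

17/66


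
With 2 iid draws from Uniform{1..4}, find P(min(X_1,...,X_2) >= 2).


P(min >= 2) = P(all X_i >= 2) = (P(X_1 >= 2))^2
= (3/4)^2 = 9/16

9/16


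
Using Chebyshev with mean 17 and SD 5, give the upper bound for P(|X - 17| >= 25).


k = 25/5 = 5
Chebyshev: P(|X-mu| >= k*sigma) <= 1/k^2 = 1/5^2 = 1/25

1/25


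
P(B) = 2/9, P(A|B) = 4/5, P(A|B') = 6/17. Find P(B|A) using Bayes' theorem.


P(A) = P(A|B)P(B) + P(A|B')P(B') = 4/5*2/9 + 6/17*7/9 = 346/765
P(B|A) = P(A|B)P(B)/P(A) = (8/45)/(346/765) = 68/173

68/173


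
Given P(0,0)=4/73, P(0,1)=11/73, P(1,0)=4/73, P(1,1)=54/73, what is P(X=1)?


P(X=1) = P(1,0)+P(1,1) = 4/73 + 54/73 = 58/73

58/73


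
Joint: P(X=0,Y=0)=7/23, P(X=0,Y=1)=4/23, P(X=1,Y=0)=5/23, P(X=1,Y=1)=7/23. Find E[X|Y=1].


P(Y=1) = 11/23
E[X|Y=1] = (0*4 + 1*7)/11 = 7/11

7/11


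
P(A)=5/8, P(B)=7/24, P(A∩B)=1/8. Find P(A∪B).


P(A∪B) = P(A) + P(B) - P(A∩B)
= 5/8 + 7/24 - 1/8 = 19/24

19/24


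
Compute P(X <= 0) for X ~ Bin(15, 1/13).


P(X<=0) = P(X=0)
= 15407021574586368/51185893014090757
= 15407021574586368/51185893014090757

15407021574586368/51185893014090757


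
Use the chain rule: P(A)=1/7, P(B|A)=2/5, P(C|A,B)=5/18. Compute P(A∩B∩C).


P(A∩B∩C) = P(A) * P(B|A) * P(C|A∩B)
= 1/7 * 2/5 * 5/18
= 2/35 * 5/18 = 1/63

1/63


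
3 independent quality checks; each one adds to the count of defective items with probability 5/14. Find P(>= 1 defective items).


P(at least one) = 1 - P(none)
P(none) = (1 - 5/14)^3 = (9/14)^3 = 729/2744
P(at least one) = 1 - 729/2744 = 2015/2744

2015/2744


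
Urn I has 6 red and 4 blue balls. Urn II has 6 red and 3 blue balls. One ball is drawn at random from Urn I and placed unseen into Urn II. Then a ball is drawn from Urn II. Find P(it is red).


P(transfer red) = 6/10 = 3/5; P(transfer blue) = 2/5
If red transferred: Urn II has 7 red of 10, so P(red|red moved) = 7/10
If blue transferred: Urn II has 6 red of 10, so P(red|blue moved) = 3/5
By total probability: P(red) = 3/5*7/10 + 2/5*3/5 = 33/50

33/50


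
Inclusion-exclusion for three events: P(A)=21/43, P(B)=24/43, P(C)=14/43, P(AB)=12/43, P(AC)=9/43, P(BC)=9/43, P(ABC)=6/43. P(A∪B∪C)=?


P(A∪B∪C) = P(A)+P(B)+P(C) - P(AB)-P(AC)-P(BC) + P(ABC)
= 21/43+24/43+14/43 - 12/43-9/43-9/43 + 6/43
= 35/43

35/43


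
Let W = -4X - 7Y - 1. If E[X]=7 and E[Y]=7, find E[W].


E[-4X - 7Y - 1] = -4*E[X] - 7*E[Y] - 1
= (-4)*(7) + (-7)*(7) + (-1)
= -28 - 49 - 1 = -78

-78


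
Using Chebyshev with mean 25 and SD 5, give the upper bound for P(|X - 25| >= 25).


k = 25/5 = 5
Chebyshev: P(|X-mu| >= k*sigma) <= 1/k^2 = 1/5^2 = 1/25

1/25


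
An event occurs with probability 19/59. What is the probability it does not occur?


P(A') = 1 - P(A) = 1 - 19/59 = 40/59

40/59


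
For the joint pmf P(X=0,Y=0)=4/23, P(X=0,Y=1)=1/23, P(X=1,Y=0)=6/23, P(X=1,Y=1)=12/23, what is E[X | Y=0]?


P(Y=0) = 10/23
E[X|Y=0] = (0*4 + 1*6)/10 = 6/10 = 3/5

3/5


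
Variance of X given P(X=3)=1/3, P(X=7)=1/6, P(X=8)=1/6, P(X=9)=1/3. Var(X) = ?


E[X] = 13/2, E[X^2] = 293/6
Var(X) = E[X^2] - (E[X])^2 = 293/6 - (13/2)^2 = 79/12

79/12


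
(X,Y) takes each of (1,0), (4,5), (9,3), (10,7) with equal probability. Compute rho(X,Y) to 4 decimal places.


Cov(X,Y) = 6.7500, Var(X) = 13.5000, Var(Y) = 6.6875
rho = Cov/(sqrt(VarX)*sqrt(VarY)) = 0.7104

0.7104


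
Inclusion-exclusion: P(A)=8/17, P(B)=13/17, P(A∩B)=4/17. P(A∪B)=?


P(A∪B) = P(A) + P(B) - P(A∩B)
= 8/17 + 13/17 - 4/17 = 1

1


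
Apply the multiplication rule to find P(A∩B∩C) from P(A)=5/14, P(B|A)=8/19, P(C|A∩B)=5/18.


P(A∩B∩C) = P(A) * P(B|A) * P(C|A∩B)
= 5/14 * 8/19 * 5/18
= 20/133 * 5/18 = 50/1197

50/1197


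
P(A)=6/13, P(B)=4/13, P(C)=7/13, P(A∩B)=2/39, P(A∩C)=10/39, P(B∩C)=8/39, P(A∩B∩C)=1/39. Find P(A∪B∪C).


P(A∪B∪C) = P(A)+P(B)+P(C) - P(AB)-P(AC)-P(BC) + P(ABC)
= 6/13+4/13+7/13 - 2/39-10/39-8/39 + 1/39
= 32/39

32/39


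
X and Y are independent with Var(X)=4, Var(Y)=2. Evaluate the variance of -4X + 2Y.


Independence => Cov(X,Y)=0
Var(-4X + 2Y) = (-4)^2*Var(X) + 2^2*Var(Y)
= 16*4 + 4*2 = 72

72


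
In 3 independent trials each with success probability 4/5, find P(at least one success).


P(at least one) = 1 - P(none)
P(none) = (1 - 4/5)^3 = (1/5)^3 = 1/125
P(at least one) = 1 - 1/125 = 124/125

124/125


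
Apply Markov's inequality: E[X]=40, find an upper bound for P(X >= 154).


Markov: P(X >= a) <= E[X]/a
P(X >= 154) <= 40/154 = 20/77

20/77


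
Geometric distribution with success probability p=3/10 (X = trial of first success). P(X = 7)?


P(X=7) = (1-p)^6 * p = (7/10)^6 * 3/10
= 117649/1000000 * 3/10 = 352947/10000000

352947/10000000


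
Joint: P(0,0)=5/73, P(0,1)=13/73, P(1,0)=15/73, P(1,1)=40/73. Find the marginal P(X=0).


P(X=0) = P(0,0)+P(0,1) = 5/73 + 13/73 = 18/73

18/73


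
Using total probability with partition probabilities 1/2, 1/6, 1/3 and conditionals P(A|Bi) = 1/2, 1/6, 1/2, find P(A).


P(A) = P(A|B1)P(B1) + P(A|B2)P(B2) + P(A|B3)P(B3)
= 1/2*1/2 + 1/6*1/6 + 1/2*1/3
= 1/4 + 1/36 + 1/6 = 4/9

4/9


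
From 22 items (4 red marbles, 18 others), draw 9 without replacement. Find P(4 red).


P(X=4) = C(4,4)*C(18,5) / C(22,9)
= 1*8568 / 497420
= 8568/497420 = 18/1045

18/1045


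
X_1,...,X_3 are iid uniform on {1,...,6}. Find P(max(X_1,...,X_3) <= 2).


P(max <= 2) = P(all X_i <= 2) = (P(X_1 <= 2))^3
= (2/6)^3 = (1/3)^3 = 1/27

1/27


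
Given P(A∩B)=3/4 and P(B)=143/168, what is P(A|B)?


P(A|B) = P(A∩B)/P(B) = (126/168)/(143/168) = 126/143

126/143


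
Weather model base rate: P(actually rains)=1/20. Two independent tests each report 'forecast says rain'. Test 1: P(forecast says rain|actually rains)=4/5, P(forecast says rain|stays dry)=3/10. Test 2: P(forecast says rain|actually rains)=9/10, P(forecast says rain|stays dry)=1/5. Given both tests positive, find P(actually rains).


After test 1: P(+) = 4/5*1/20 + 3/10*19/20 = 13/40
P(B|+) = (1/25)/(13/40) = 8/65
After test 2 (use post1 as new prior): P(+) = 9/10*8/65 + 1/5*57/65 = 93/325
P(B|+,+) = (36/325)/(93/325) = 12/31

12/31


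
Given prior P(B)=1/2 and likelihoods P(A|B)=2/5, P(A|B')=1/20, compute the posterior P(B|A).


P(A) = P(A|B)P(B) + P(A|B')P(B') = 2/5*1/2 + 1/20*1/2 = 9/40
P(B|A) = P(A|B)P(B)/P(A) = (1/5)/(9/40) = 8/9

8/9


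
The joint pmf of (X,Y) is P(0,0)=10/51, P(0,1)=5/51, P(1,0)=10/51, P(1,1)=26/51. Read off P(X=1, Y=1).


Read from table: P(X=1, Y=1) = 26/51

26/51


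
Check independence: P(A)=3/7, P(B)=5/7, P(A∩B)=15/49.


P(A)*P(B) = 3/7*5/7 = 15/49
P(A∩B) = 15/49, which equals P(A)P(B), so independent

Yes, A and B are independent


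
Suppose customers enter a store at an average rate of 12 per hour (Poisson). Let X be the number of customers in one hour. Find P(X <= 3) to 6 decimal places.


P(X<=3) = e^(-12)*12^0/0! + e^(-12)*12^1/1! + e^(-12)*12^2/2! + e^(-12)*12^3/3!
≈ 0.0000061442 + 0.0000737305 + 0.0004423833 + 0.0017695332
= 0.0022917912
≈ 0.002292

0.002292


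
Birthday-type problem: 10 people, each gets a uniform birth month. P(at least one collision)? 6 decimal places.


P(all different) = prod((12-i)/12 for i=0..9) = 0.003868
P(at least one match) = 1 - 0.003868 = 0.996132

0.996132


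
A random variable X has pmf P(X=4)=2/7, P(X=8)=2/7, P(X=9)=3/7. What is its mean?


E[X] = sum(x * P(x))
= 4*2/7 + 8*2/7 + 9*3/7
= 51/7

51/7


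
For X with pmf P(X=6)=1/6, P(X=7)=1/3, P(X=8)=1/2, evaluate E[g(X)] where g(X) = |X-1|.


E[|X-1|] = sum(g(x)*P(x))
= 5*1/6 + 6*1/3 + 7*1/2
= 19/3

19/3


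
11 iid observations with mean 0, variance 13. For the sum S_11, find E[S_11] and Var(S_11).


E[S_n] = n*mu = 11*0 = 0
Var(S_n) = n*sigma^2 = 11*13 = 143

E[S_11]=0, Var(S_11)=143


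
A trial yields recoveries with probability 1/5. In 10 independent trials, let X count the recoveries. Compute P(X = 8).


P(X=8) = C(10,8) * p^8 * (1-p)^2
= 45 * 1/390625 * 16/25
= 144/1953125

144/1953125


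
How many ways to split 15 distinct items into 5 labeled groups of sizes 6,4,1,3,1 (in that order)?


15! = 1307674368000
Denominator: 6!=720 * 4!=24 * 1!=1 * 3!=6 * 1!=1
Coefficient = 1307674368000 / 103680 = 12612600

12612600


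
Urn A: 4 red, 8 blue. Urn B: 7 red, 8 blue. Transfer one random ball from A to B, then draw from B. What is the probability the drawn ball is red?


P(transfer red) = 4/12 = 1/3; P(transfer blue) = 2/3
If red transferred: Urn II has 8 red of 16, so P(red|red moved) = 1/2
If blue transferred: Urn II has 7 red of 16, so P(red|blue moved) = 7/16
By total probability: P(red) = 1/3*1/2 + 2/3*7/16 = 11/24

11/24


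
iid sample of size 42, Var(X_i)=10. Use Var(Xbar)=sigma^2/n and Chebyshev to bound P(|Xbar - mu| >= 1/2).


Var(Xbar) = Var(X)/n = 10/42
Chebyshev: P(|Xbar-mu| >= 1/2) <= Var(Xbar)/(1/2)^2 = (5/21)/(1/4) = 20/21

20/21


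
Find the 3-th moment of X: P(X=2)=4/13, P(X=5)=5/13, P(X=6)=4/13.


E[X^3] = sum(x^3 * P(x))
= 8*4/13 + 125*5/13 + 216*4/13
= 117

117


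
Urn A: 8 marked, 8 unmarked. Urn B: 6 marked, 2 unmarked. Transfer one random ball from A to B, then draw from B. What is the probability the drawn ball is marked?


P(transfer marked) = 8/16 = 1/2; P(transfer unmarked) = 1/2
If marked transferred: Urn II has 7 marked of 9, so P(marked|marked moved) = 7/9
If unmarked transferred: Urn II has 6 marked of 9, so P(marked|unmarked moved) = 2/3
By total probability: P(marked) = 1/2*7/9 + 1/2*2/3 = 13/18

13/18


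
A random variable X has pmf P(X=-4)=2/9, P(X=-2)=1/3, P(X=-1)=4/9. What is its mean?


E[X] = sum(x * P(x))
= -4*2/9 - 2*1/3 - 1*4/9
= -2

-2


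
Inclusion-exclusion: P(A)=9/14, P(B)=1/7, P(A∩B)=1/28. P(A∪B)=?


P(A∪B) = P(A) + P(B) - P(A∩B)
= 9/14 + 1/7 - 1/28 = 3/4

3/4


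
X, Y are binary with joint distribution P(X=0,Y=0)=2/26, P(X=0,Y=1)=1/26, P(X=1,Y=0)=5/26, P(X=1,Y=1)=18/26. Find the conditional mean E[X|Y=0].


P(Y=0) = 7/26
E[X|Y=0] = (0*2 + 1*5)/7 = 5/7

5/7


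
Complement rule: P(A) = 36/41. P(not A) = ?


P(A') = 1 - P(A) = 1 - 36/41 = 5/41

5/41


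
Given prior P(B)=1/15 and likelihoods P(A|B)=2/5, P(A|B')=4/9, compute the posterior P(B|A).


P(A) = P(A|B)P(B) + P(A|B')P(B') = 2/5*1/15 + 4/9*14/15 = 298/675
P(B|A) = P(A|B)P(B)/P(A) = (2/75)/(298/675) = 9/149

9/149


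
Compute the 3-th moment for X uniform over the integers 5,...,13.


E[X^3] = (1/9) * sum(x^3 for x=5..13)
= 8181/9 = 909

909


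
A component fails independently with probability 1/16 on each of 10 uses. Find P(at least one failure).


P(at least one) = 1 - P(none)
P(none) = (1 - 1/16)^10 = (15/16)^10 = 576650390625/1099511627776
P(at least one) = 1 - 576650390625/1099511627776 = 522861237151/1099511627776

522861237151/1099511627776


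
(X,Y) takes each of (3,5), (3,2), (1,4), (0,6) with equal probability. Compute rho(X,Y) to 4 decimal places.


Cov(X,Y) = -1.1875, Var(X) = 1.6875, Var(Y) = 2.1875
rho = Cov/(sqrt(VarX)*sqrt(VarY)) = -0.6181

-0.6181


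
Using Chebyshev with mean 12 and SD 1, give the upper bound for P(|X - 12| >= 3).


k = 3/1 = 3
Chebyshev: P(|X-mu| >= k*sigma) <= 1/k^2 = 1/3^2 = 1/9

1/9


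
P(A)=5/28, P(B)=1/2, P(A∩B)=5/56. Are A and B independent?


P(A)*P(B) = 5/28*1/2 = 5/56
P(A∩B) = 5/56, which equals P(A)P(B), so independent

Yes, A and B are independent


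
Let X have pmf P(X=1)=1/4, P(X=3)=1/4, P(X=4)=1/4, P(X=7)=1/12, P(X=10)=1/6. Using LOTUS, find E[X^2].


E[X^2] = sum(g(x)*P(x))
= 1*1/4 + 9*1/4 + 16*1/4 + 49*1/12 + 100*1/6
= 109/4

109/4


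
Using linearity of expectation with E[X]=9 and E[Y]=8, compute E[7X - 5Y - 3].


E[7X - 5Y - 3] = 7*E[X] - 5*E[Y] - 3
= (7)*(9) + (-5)*(8) + (-3)
= 63 - 40 - 3 = 20

20


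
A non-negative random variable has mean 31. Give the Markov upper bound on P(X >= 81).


Markov: P(X >= a) <= E[X]/a
P(X >= 81) <= 31/81

31/81


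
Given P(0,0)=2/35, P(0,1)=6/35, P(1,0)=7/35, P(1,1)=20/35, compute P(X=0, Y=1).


Read from table: P(X=0, Y=1) = 6/35

6/35


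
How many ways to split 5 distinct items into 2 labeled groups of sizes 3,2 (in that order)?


5! = 120
Denominator: 3!=6 * 2!=2
Coefficient = 120 / 12 = 10

10


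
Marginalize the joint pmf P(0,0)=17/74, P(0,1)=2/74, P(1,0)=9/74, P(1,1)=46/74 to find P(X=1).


P(X=1) = P(1,0)+P(1,1) = 9/74 + 46/74 = 55/74

55/74


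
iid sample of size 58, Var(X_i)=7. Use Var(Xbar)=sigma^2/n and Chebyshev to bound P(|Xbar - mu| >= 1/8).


Var(Xbar) = Var(X)/n = 7/58
Chebyshev: P(|Xbar-mu| >= 1/8) <= Var(Xbar)/(1/8)^2 = (7/58)/(1/64) = 224/29
Bound exceeds 1, so trivial bound: 1

1


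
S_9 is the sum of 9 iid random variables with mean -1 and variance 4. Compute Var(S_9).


By independence, Var(S_n) = n*Var(X_1) = 9*4 = 36

36


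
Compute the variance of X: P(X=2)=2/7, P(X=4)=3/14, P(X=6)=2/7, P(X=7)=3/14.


E[X] = 65/14, E[X^2] = 355/14
Var(X) = E[X^2] - (E[X])^2 = 355/14 - (65/14)^2 = 745/196

745/196


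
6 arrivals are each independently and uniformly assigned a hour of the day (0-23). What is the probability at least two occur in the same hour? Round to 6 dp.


P(all different) = prod((24-i)/24 for i=0..5) = 0.507104
P(at least one match) = 1 - 0.507104 = 0.492896

0.492896


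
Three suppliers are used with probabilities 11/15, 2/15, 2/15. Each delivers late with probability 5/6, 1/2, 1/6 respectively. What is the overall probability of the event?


P(A) = P(A|B1)P(B1) + P(A|B2)P(B2) + P(A|B3)P(B3)
= 5/6*11/15 + 1/2*2/15 + 1/6*2/15
= 11/18 + 1/15 + 1/45 = 7/10

7/10


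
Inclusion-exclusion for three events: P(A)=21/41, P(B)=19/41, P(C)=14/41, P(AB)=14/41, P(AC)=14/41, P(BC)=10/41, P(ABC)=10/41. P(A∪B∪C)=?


P(A∪B∪C) = P(A)+P(B)+P(C) - P(AB)-P(AC)-P(BC) + P(ABC)
= 21/41+19/41+14/41 - 14/41-14/41-10/41 + 10/41
= 26/41

26/41


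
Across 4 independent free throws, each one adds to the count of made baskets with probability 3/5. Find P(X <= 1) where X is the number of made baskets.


P(X<=1) = P(X=0) + P(X=1)
= 16/625 + 96/625
= 112/625

112/625


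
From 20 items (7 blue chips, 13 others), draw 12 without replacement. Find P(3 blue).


P(X=3) = C(7,3)*C(13,9) / C(20,12)
= 35*715 / 125970
= 25025/125970 = 385/1938

385/1938


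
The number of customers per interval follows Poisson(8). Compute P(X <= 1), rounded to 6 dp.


P(X<=1) = e^(-8)*8^0/0! + e^(-8)*8^1/1!
≈ 0.0003354626 + 0.0026837010
= 0.0030191636
≈ 0.003019

0.003019


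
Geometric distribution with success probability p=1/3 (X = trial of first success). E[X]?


For geometric (trials until first success), E[X] = 1/p = 1/(1/3) = 3

3


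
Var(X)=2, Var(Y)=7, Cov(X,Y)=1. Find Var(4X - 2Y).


Var(4X - 2Y) = 4^2*Var(X) + (-2)^2*Var(Y) + 2*4*(-2)*Cov(X,Y)
= 16*2 + 4*7 - 16*1
= 32 + 28 - 16 = 44

44


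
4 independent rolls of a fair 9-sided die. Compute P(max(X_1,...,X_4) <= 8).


P(max <= 8) = P(all X_i <= 8) = (P(X_1 <= 8))^4
= (8/9)^4 = 4096/6561

4096/6561


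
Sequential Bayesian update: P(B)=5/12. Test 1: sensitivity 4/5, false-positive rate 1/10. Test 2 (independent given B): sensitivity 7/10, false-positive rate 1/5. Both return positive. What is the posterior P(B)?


After test 1: P(+) = 4/5*5/12 + 1/10*7/12 = 47/120
P(B|+) = (1/3)/(47/120) = 40/47
After test 2 (use post1 as new prior): P(+) = 7/10*40/47 + 1/5*7/47 = 147/235
P(B|+,+) = (28/47)/(147/235) = 20/21

20/21


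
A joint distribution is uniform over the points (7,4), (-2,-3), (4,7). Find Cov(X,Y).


E[X]=3, E[Y]=8/3, E[XY]=62/3
Cov(X,Y) = E[XY] - E[X]E[Y] = 62/3 - 3*8/3 = 38/3

38/3


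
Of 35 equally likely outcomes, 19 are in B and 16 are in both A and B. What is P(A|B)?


P(A|B) = P(A∩B)/P(B) = (16/35)/(19/35) = 16/19

16/19


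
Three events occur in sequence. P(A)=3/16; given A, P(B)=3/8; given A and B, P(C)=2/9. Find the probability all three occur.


P(A∩B∩C) = P(A) * P(B|A) * P(C|A∩B)
= 3/16 * 3/8 * 2/9
= 9/128 * 2/9 = 1/64

1/64


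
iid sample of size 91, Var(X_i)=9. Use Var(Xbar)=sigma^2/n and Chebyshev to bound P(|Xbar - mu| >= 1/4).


Var(Xbar) = Var(X)/n = 9/91
Chebyshev: P(|Xbar-mu| >= 1/4) <= Var(Xbar)/(1/4)^2 = (9/91)/(1/16) = 144/91
Bound exceeds 1, so trivial bound: 1

1


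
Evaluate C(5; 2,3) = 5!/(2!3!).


5! = 120
Denominator: 2!=2 * 3!=6
Coefficient = 120 / 12 = 10

10


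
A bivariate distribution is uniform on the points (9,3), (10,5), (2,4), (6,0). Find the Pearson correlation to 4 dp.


Cov(X,Y) = 1.0000, Var(X) = 9.6875, Var(Y) = 3.5000
rho = Cov/(sqrt(VarX)*sqrt(VarY)) = 0.1717

0.1717


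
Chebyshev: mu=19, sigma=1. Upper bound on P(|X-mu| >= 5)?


k = 5/1 = 5
Chebyshev: P(|X-mu| >= k*sigma) <= 1/k^2 = 1/5^2 = 1/25

1/25


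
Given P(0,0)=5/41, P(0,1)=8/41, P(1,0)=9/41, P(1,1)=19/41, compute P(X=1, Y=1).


Read from table: P(X=1, Y=1) = 19/41

19/41


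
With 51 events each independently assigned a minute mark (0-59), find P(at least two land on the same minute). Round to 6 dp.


P(all different) = prod((60-i)/60 for i=0..50) = 0.000000
P(at least one match) = 1 - 0.000000 = 1.000000

1.000000


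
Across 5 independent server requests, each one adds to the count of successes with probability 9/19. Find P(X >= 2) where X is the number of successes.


P(X>=2) = P(X=2) + P(X=3) + P(X=4) + P(X=5)
= 810000/2476099 + 729000/2476099 + 328050/2476099 + 59049/2476099
= 1926099/2476099

1926099/2476099


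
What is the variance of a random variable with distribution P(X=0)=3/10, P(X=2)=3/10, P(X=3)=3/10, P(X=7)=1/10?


E[X] = 11/5, E[X^2] = 44/5
Var(X) = E[X^2] - (E[X])^2 = 44/5 - (11/5)^2 = 99/25

99/25


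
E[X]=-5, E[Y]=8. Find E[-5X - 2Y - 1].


E[-5X - 2Y - 1] = -5*E[X] - 2*E[Y] - 1
= (-5)*(-5) + (-2)*(8) + (-1)
= 25 - 16 - 1 = 8

8


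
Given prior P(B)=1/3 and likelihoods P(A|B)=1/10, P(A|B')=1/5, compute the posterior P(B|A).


P(A) = P(A|B)P(B) + P(A|B')P(B') = 1/10*1/3 + 1/5*2/3 = 1/6
P(B|A) = P(A|B)P(B)/P(A) = (1/30)/(1/6) = 1/5

1/5


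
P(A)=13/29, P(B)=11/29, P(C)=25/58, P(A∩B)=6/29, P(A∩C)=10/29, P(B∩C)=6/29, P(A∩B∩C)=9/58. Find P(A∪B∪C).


P(A∪B∪C) = P(A)+P(B)+P(C) - P(AB)-P(AC)-P(BC) + P(ABC)
= 13/29+11/29+25/58 - 6/29-10/29-6/29 + 9/58
= 19/29

19/29


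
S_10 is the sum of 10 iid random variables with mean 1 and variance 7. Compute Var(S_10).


By independence, Var(S_n) = n*Var(X_1) = 10*7 = 70

70


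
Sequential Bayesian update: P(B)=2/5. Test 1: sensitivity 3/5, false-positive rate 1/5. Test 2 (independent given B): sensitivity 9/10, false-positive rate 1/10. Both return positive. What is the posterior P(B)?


After test 1: P(+) = 3/5*2/5 + 1/5*3/5 = 9/25
P(B|+) = (6/25)/(9/25) = 2/3
After test 2 (use post1 as new prior): P(+) = 9/10*2/3 + 1/10*1/3 = 19/30
P(B|+,+) = (3/5)/(19/30) = 18/19

18/19


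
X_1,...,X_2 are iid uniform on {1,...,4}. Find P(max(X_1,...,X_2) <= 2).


P(max <= 2) = P(all X_i <= 2) = (P(X_1 <= 2))^2
= (2/4)^2 = (1/2)^2 = 1/4

1/4


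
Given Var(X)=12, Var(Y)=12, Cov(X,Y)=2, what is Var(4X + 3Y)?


Var(4X + 3Y) = 4^2*Var(X) + 3^2*Var(Y) + 2*4*3*Cov(X,Y)
= 16*12 + 9*12 + 24*2
= 192 + 108 + 48 = 348

348


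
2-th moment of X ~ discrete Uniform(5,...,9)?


E[X^2] = (1/5) * sum(x^2 for x=5..9)
= 255/5 = 51

51


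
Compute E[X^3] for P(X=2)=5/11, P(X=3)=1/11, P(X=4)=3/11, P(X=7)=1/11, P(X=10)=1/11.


E[X^3] = sum(g(x)*P(x))
= 8*5/11 + 27*1/11 + 64*3/11 + 343*1/11 + 1000*1/11
= 1602/11

1602/11


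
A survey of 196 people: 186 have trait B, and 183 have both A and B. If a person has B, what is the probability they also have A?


P(A|B) = P(A∩B)/P(B) = (183/196)/(186/196) = 183/186 = 61/62

61/62


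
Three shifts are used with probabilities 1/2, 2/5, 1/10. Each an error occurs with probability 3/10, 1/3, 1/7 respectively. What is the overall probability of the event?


P(A) = P(A|B1)P(B1) + P(A|B2)P(B2) + P(A|B3)P(B3)
= 3/10*1/2 + 1/3*2/5 + 1/7*1/10
= 3/20 + 2/15 + 1/70 = 25/84

25/84


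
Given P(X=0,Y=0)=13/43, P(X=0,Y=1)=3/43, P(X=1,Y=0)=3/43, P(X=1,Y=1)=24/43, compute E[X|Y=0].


P(Y=0) = 16/43
E[X|Y=0] = (0*13 + 1*3)/16 = 3/16

3/16


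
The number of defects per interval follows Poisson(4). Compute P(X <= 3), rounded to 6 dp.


P(X<=3) = e^(-4)*4^0/0! + e^(-4)*4^1/1! + e^(-4)*4^2/2! + e^(-4)*4^3/3!
≈ 0.0183156389 + 0.0732625556 + 0.1465251111 + 0.1953668148
= 0.4334701204
≈ 0.433470

0.433470


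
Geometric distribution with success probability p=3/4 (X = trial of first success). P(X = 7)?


P(X=7) = (1-p)^6 * p = (1/4)^6 * 3/4
= 1/4096 * 3/4 = 3/16384

3/16384
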